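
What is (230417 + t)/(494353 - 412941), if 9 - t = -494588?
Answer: 362507/40706 ≈ 8.9055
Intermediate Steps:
t = 494597 (t = 9 - 1*(-494588) = 9 + 494588 = 494597)
(230417 + t)/(494353 - 412941) = (230417 + 494597)/(494353 - 412941) = 725014/81412 = 725014*(1/81412) = 362507/40706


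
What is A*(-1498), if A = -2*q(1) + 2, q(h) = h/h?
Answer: 0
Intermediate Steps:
q(h) = 1
A = 0 (A = -2*1 + 2 = -2 + 2 = 0)
A*(-1498) = 0*(-1498) = 0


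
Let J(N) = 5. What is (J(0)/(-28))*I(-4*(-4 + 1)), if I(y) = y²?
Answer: -180/7 ≈ -25.714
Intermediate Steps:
(J(0)/(-28))*I(-4*(-4 + 1)) = (5/(-28))*(-4*(-4 + 1))² = (-1/28*5)*(-4*(-3))² = -5/28*12² = -5/28*144 = -180/7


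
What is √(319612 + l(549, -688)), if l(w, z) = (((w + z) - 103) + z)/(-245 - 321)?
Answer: √25597537063/283 ≈ 565.34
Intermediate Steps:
l(w, z) = 103/566 - z/283 - w/566 (l(w, z) = ((-103 + w + z) + z)/(-566) = (-103 + w + 2*z)*(-1/566) = 103/566 - z/283 - w/566)
√(319612 + l(549, -688)) = √(319612 + (103/566 - 1/283*(-688) - 1/566*549)) = √(319612 + (103/566 + 688/283 - 549/566)) = √(319612 + 465/283) = √(90450661/283) = √25597537063/283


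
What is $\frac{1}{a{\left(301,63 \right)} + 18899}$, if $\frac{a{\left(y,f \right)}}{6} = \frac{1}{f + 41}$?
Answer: $\frac{52}{982751} \approx 5.2913 \cdot 10^{-5}$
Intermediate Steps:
$a{\left(y,f \right)} = \frac{6}{41 + f}$ ($a{\left(y,f \right)} = \frac{6}{f + 41} = \frac{6}{41 + f}$)
$\frac{1}{a{\left(301,63 \right)} + 18899} = \frac{1}{\frac{6}{41 + 63} + 18899} = \frac{1}{\frac{6}{104} + 18899} = \frac{1}{6 \cdot \frac{1}{104} + 18899} = \frac{1}{\frac{3}{52} + 18899} = \frac{1}{\frac{982751}{52}} = \frac{52}{982751}$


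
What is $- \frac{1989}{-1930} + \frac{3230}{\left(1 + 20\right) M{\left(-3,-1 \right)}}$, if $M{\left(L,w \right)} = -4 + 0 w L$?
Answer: $- \frac{758353}{20265} \approx -37.422$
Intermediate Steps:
$M{\left(L,w \right)} = -4$ ($M{\left(L,w \right)} = -4 + 0 L = -4 + 0 = -4$)
$- \frac{1989}{-1930} + \frac{3230}{\left(1 + 20\right) M{\left(-3,-1 \right)}} = - \frac{1989}{-1930} + \frac{3230}{\left(1 + 20\right) \left(-4\right)} = \left(-1989\right) \left(- \frac{1}{1930}\right) + \frac{3230}{21 \left(-4\right)} = \frac{1989}{1930} + \frac{3230}{-84} = \frac{1989}{1930} + 3230 \left(- \frac{1}{84}\right) = \frac{1989}{1930} - \frac{1615}{42} = - \frac{758353}{20265}$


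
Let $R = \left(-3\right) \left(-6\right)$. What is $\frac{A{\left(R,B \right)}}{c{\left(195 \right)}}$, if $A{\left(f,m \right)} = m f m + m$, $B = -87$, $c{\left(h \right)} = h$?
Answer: $\frac{9077}{13} \approx 698.23$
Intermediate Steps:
$R = 18$
$A{\left(f,m \right)} = m + f m^{2}$ ($A{\left(f,m \right)} = f m m + m = f m^{2} + m = m + f m^{2}$)
$\frac{A{\left(R,B \right)}}{c{\left(195 \right)}} = \frac{\left(-87\right) \left(1 + 18 \left(-87\right)\right)}{195} = - 87 \left(1 - 1566\right) \frac{1}{195} = \left(-87\right) \left(-1565\right) \frac{1}{195} = 136155 \cdot \frac{1}{195} = \frac{9077}{13}$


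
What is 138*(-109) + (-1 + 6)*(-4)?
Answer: -15062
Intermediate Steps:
138*(-109) + (-1 + 6)*(-4) = -15042 + 5*(-4) = -15042 - 20 = -15062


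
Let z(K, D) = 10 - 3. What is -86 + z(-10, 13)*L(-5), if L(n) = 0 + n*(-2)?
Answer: -16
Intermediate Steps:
z(K, D) = 7
L(n) = -2*n (L(n) = 0 - 2*n = -2*n)
-86 + z(-10, 13)*L(-5) = -86 + 7*(-2*(-5)) = -86 + 7*10 = -86 + 70 = -16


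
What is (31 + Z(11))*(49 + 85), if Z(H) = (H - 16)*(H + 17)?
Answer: -14606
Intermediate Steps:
Z(H) = (-16 + H)*(17 + H)
(31 + Z(11))*(49 + 85) = (31 + (-272 + 11 + 11²))*(49 + 85) = (31 + (-272 + 11 + 121))*134 = (31 - 140)*134 = -109*134 = -14606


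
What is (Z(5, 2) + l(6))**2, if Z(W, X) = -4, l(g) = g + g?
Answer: 64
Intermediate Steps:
l(g) = 2*g
(Z(5, 2) + l(6))**2 = (-4 + 2*6)**2 = (-4 + 12)**2 = 8**2 = 64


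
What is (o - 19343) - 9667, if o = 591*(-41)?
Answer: -53241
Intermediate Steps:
o = -24231
(o - 19343) - 9667 = (-24231 - 19343) - 9667 = -43574 - 9667 = -53241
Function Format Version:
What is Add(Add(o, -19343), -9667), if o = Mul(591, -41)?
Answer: -53241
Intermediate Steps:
o = -24231
Add(Add(o, -19343), -9667) = Add(Add(-24231, -19343), -9667) = Add(-43574, -9667) = -53241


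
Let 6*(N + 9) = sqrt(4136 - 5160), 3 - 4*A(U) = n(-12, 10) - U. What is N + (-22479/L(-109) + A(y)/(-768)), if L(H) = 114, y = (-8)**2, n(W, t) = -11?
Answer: -2006007/9728 + 16*I/3 ≈ -206.21 + 5.3333*I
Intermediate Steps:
y = 64
A(U) = 7/2 + U/4 (A(U) = 3/4 - (-11 - U)/4 = 3/4 + (11/4 + U/4) = 7/2 + U/4)
N = -9 + 16*I/3 (N = -9 + sqrt(4136 - 5160)/6 = -9 + sqrt(-1024)/6 = -9 + (32*I)/6 = -9 + 16*I/3 ≈ -9.0 + 5.3333*I)
N + (-22479/L(-109) + A(y)/(-768)) = (-9 + 16*I/3) + (-22479/114 + (7/2 + (1/4)*64)/(-768)) = (-9 + 16*I/3) + (-22479*1/114 + (7/2 + 16)*(-1/768)) = (-9 + 16*I/3) + (-7493/38 + (39/2)*(-1/768)) = (-9 + 16*I/3) + (-7493/38 - 13/512) = (-9 + 16*I/3) - 1918455/9728 = -2006007/9728 + 16*I/3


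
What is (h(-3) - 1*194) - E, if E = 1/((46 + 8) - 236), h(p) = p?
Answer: -35853/182 ≈ -196.99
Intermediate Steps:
E = -1/182 (E = 1/(54 - 236) = 1/(-182) = -1/182 ≈ -0.0054945)
(h(-3) - 1*194) - E = (-3 - 1*194) - 1*(-1/182) = (-3 - 194) + 1/182 = -197 + 1/182 = -35853/182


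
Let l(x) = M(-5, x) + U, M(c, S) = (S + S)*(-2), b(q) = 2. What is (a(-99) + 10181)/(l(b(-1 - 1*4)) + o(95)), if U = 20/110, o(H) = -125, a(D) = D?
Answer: -110902/1461 ≈ -75.908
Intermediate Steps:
M(c, S) = -4*S (M(c, S) = (2*S)*(-2) = -4*S)
U = 2/11 (U = 20*(1/110) = 2/11 ≈ 0.18182)
l(x) = 2/11 - 4*x (l(x) = -4*x + 2/11 = 2/11 - 4*x)
(a(-99) + 10181)/(l(b(-1 - 1*4)) + o(95)) = (-99 + 10181)/((2/11 - 4*2) - 125) = 10082/((2/11 - 8) - 125) = 10082/(-86/11 - 125) = 10082/(-1461/11) = 10082*(-11/1461) = -110902/1461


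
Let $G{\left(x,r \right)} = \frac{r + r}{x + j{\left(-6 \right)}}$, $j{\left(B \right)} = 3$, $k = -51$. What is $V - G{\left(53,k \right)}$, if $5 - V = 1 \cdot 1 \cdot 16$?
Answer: $- \frac{257}{28} \approx -9.1786$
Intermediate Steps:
$G{\left(x,r \right)} = \frac{2 r}{3 + x}$ ($G{\left(x,r \right)} = \frac{r + r}{x + 3} = \frac{2 r}{3 + x}$)
$V = -11$ ($V = 5 - 1 \cdot 1 \cdot 16 = 5 - 1 \cdot 16 = 5 - 16 = -11$)
$V - G{\left(53,k \right)} = -11 - 2 \left(-51\right) \frac{1}{3 + 53} = -11 - 2 \left(-51\right) \frac{1}{56} = -11 - - \frac{51}{28} = -11 + \frac{51}{28} = - \frac{257}{28}$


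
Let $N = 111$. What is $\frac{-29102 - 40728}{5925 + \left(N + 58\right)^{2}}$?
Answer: $- \frac{34915}{17243} \approx -2.0249$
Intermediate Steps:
$\frac{-29102 - 40728}{5925 + \left(N + 58\right)^{2}} = \frac{-29102 - 40728}{5925 + \left(111 + 58\right)^{2}} = - \frac{69830}{5925 + 169^{2}} = - \frac{69830}{5925 + 28561} = - \frac{69830}{34486} = \left(-69830\right) \frac{1}{34486} = - \frac{34915}{17243}$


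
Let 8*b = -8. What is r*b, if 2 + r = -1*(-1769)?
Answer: -1767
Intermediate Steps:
b = -1 (b = (1/8)*(-8) = -1)
r = 1767 (r = -2 - 1*(-1769) = -2 + 1769 = 1767)
r*b = 1767*(-1) = -1767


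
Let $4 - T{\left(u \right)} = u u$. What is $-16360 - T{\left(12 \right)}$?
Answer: $-16220$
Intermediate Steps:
$T{\left(u \right)} = 4 - u^{2}$ ($T{\left(u \right)} = 4 - u u = 4 - u^{2}$)
$-16360 - T{\left(12 \right)} = -16360 - \left(4 - 12^{2}\right) = -16360 - \left(4 - 144\right) = -16360 - -140 = -16360 + 140 = -16220$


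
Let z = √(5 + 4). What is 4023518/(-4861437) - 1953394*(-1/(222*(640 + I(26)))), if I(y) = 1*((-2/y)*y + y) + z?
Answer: 1483420577141/119975403723 ≈ 12.364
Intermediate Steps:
z = 3 (z = √9 = 3)
I(y) = 1 + y (I(y) = 1*((-2/y)*y + y) + 3 = 1*(-2 + y) + 3 = (-2 + y) + 3 = 1 + y)
4023518/(-4861437) - 1953394*(-1/(222*(640 + I(26)))) = 4023518/(-4861437) - 1953394*(-1/(222*(640 + (1 + 26)))) = 4023518*(-1/4861437) - 1953394*(-1/(222*(640 + 27))) = -4023518/4861437 - 1953394/(667*(-222)) = -4023518/4861437 - 1953394/(-148074) = -4023518/4861437 - 1953394*(-1/148074) = -4023518/4861437 + 976697/74037 = 1483420577141/119975403723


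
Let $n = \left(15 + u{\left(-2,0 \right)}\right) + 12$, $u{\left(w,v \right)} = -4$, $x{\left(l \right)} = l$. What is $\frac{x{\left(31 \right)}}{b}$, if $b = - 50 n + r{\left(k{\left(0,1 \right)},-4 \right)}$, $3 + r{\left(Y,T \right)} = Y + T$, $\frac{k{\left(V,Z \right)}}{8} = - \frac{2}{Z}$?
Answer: $- \frac{31}{1173} \approx -0.026428$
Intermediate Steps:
$k{\left(V,Z \right)} = - \frac{16}{Z}$ ($k{\left(V,Z \right)} = 8 \left(- \frac{2}{Z}\right) = - \frac{16}{Z}$)
$n = 23$ ($n = \left(15 - 4\right) + 12 = 11 + 12 = 23$)
$r{\left(Y,T \right)} = -3 + T + Y$ ($r{\left(Y,T \right)} = -3 + \left(Y + T\right) = -3 + \left(T + Y\right) = -3 + T + Y$)
$b = -1173$ ($b = \left(-50\right) 23 - \left(7 + 16\right) = -1150 - 23 = -1173$)
$\frac{x{\left(31 \right)}}{b} = \frac{31}{-1173} = 31 \left(- \frac{1}{1173}\right) = - \frac{31}{1173}$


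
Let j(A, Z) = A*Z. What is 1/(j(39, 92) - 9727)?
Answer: -1/6139 ≈ -0.00016289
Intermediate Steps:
1/(j(39, 92) - 9727) = 1/(39*92 - 9727) = 1/(3588 - 9727) = 1/(-6139) = -1/6139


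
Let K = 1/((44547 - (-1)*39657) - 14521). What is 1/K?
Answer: 69683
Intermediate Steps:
K = 1/69683 (K = 1/((44547 - 1*(-39657)) - 14521) = 1/((44547 + 39657) - 14521) = 1/(84204 - 14521) = 1/69683 ≈ 1.4351e-5)
1/K = 1/(1/69683) = 69683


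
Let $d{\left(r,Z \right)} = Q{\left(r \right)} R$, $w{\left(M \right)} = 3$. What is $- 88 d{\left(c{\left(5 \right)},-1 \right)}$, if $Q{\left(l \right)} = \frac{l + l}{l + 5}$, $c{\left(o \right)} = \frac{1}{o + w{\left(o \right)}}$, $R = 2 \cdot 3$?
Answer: $- \frac{1056}{41} \approx -25.756$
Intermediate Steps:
$R = 6$
$c{\left(o \right)} = \frac{1}{3 + o}$ ($c{\left(o \right)} = \frac{1}{o + 3} = \frac{1}{3 + o}$)
$Q{\left(l \right)} = \frac{2 l}{5 + l}$
$d{\left(r,Z \right)} = \frac{12 r}{5 + r}$ ($d{\left(r,Z \right)} = \frac{2 r}{5 + r} 6 = \frac{12 r}{5 + r}$)
$- 88 d{\left(c{\left(5 \right)},-1 \right)} = - 88 \frac{12}{\left(3 + 5\right) \left(5 + \frac{1}{3 + 5}\right)} = - 88 \frac{12}{8 \left(5 + \frac{1}{8}\right)} = - 88 \cdot 12 \cdot \frac{1}{8} \frac{1}{5 + \frac{1}{8}} = - 88 \cdot 12 \cdot \frac{1}{8} \frac{1}{\frac{41}{8}} = - 88 \cdot 12 \cdot \frac{1}{8} \cdot \frac{8}{41} = \left(-88\right) \frac{12}{41} = - \frac{1056}{41}$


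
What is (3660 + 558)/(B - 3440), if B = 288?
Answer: -2109/1576 ≈ -1.3382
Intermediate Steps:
(3660 + 558)/(B - 3440) = (3660 + 558)/(288 - 3440) = 4218/(-3152) = 4218*(-1/3152) = -2109/1576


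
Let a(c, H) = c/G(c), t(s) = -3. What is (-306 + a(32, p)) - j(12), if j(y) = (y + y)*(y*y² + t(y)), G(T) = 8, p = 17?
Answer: -41702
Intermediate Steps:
a(c, H) = c/8
j(y) = 2*y*(-3 + y³) (j(y) = (y + y)*(y*y² - 3) = (2*y)*(y³ - 3) = (2*y)*(-3 + y³) = 2*y*(-3 + y³))
(-306 + a(32, p)) - j(12) = (-306 + (⅛)*32) - 2*12*(-3 + 12³) = (-306 + 4) - 2*12*(-3 + 1728) = -302 - 2*12*1725 = -302 - 1*41400 = -302 - 41400 = -41702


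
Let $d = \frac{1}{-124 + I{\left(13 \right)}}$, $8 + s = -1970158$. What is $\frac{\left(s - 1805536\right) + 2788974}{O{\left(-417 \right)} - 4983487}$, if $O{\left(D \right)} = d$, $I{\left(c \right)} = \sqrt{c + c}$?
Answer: $\frac{75481263686581872}{381219441361148927} - \frac{986728 \sqrt{26}}{381219441361148927} \approx 0.198$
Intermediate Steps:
$s = -1970166$ ($s = -8 - 1970158 = -1970166$)
$I{\left(c \right)} = \sqrt{2} \sqrt{c}$ ($I{\left(c \right)} = \sqrt{2 c} = \sqrt{2} \sqrt{c}$)
$d = \frac{1}{-124 + \sqrt{26}}$ ($d = \frac{1}{-124 + \sqrt{2} \sqrt{13}} = \frac{1}{-124 + \sqrt{26}} \approx -0.0084104$)
$O{\left(D \right)} = - \frac{62}{7675} - \frac{\sqrt{26}}{15350}$
$\frac{\left(s - 1805536\right) + 2788974}{O{\left(-417 \right)} - 4983487} = \frac{\left(-1970166 - 1805536\right) + 2788974}{\left(- \frac{62}{7675} - \frac{\sqrt{26}}{15350}\right) - 4983487} = \frac{-3775702 + 2788974}{- \frac{38248262787}{7675} - \frac{\sqrt{26}}{15350}} = - \frac{986728}{- \frac{38248262787}{7675} - \frac{\sqrt{26}}{15350}}$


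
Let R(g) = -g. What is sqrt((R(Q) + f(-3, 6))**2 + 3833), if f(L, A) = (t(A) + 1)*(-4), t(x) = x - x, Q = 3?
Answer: sqrt(3882) ≈ 62.306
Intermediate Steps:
t(x) = 0
f(L, A) = -4 (f(L, A) = (0 + 1)*(-4) = 1*(-4) = -4)
sqrt((R(Q) + f(-3, 6))**2 + 3833) = sqrt((-1*3 - 4)**2 + 3833) = sqrt((-3 - 4)**2 + 3833) = sqrt((-7)**2 + 3833) = sqrt(49 + 3833) = sqrt(3882)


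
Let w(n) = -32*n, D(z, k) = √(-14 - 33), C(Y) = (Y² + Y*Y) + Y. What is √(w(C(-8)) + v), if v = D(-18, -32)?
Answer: √(-3840 + I*√47) ≈ 0.0553 + 61.968*I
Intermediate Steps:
C(Y) = Y + 2*Y² (C(Y) = (Y² + Y²) + Y = 2*Y² + Y = Y + 2*Y²)
D(z, k) = I*√47 (D(z, k) = √(-47) = I*√47)
v = I*√47 ≈ 6.8557*I
√(w(C(-8)) + v) = √(-(-256)*(1 + 2*(-8)) + I*√47) = √(-(-256)*(1 - 16) + I*√47) = √(-(-256)*(-15) + I*√47) = √(-32*120 + I*√47) = √(-3840 + I*√47)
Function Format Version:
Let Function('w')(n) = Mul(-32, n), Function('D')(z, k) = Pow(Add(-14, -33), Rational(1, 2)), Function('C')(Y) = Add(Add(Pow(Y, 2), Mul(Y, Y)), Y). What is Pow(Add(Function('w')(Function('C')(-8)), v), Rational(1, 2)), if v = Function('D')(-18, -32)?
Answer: Pow(Add(-3840, Mul(I, Pow(47, Rational(1, 2)))), Rational(1, 2)) ≈ Add(0.0553, Mul(61.968, I))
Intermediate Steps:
Function('C')(Y) = Add(Y, Mul(2, Pow(Y, 2))) (Function('C')(Y) = Add(Add(Pow(Y, 2), Pow(Y, 2)), Y) = Add(Mul(2, Pow(Y, 2)), Y) = Add(Y, Mul(2, Pow(Y, 2))))
Function('D')(z, k) = Mul(I, Pow(47, Rational(1, 2))) (Function('D')(z, k) = Pow(-47, Rational(1, 2)) = Mul(I, Pow(47, Rational(1, 2))))
v = Mul(I, Pow(47, Rational(1, 2))) ≈ Mul(6.8557, I)
Pow(Add(Function('w')(Function('C')(-8)), v), Rational(1, 2)) = Pow(Add(Mul(-32, Mul(-8, Add(1, Mul(2, -8)))), Mul(I, Pow(47, Rational(1, 2)))), Rational(1, 2)) = Pow(Add(Mul(-32, Mul(-8, Add(1, -16))), Mul(I, Pow(47, Rational(1, 2)))), Rational(1, 2)) = Pow(Add(Mul(-32, Mul(-8, -15)), Mul(I, Pow(47, Rational(1, 2)))), Rational(1, 2)) = Pow(Add(Mul(-32, 120), Mul(I, Pow(47, Rational(1, 2)))), Rational(1, 2)) = Pow(Add(-3840, Mul(I, Pow(47, Rational(1, 2)))), Rational(1, 2))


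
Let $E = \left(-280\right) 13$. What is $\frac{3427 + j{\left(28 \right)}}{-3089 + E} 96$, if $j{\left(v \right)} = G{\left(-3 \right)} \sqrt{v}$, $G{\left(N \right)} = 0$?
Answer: $- \frac{109664}{2243} \approx -48.892$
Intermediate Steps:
$E = -3640$
$j{\left(v \right)} = 0$ ($j{\left(v \right)} = 0 \sqrt{v} = 0$)
$\frac{3427 + j{\left(28 \right)}}{-3089 + E} 96 = \frac{3427 + 0}{-3089 - 3640} \cdot 96 = \frac{3427}{-6729} \cdot 96 = 3427 \left(- \frac{1}{6729}\right) 96 = \left(- \frac{3427}{6729}\right) 96 = - \frac{109664}{2243}$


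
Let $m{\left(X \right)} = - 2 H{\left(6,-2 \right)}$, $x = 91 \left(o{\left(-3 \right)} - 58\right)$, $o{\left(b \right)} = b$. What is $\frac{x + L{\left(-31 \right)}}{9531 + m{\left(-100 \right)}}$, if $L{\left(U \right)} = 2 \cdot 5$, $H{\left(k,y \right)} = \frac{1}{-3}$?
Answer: $- \frac{16623}{28595} \approx -0.58133$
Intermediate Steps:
$x = -5551$ ($x = 91 \left(-3 - 58\right) = 91 \left(-61\right) = -5551$)
$H{\left(k,y \right)} = - \frac{1}{3}$
$m{\left(X \right)} = \frac{2}{3}$ ($m{\left(X \right)} = \left(-2\right) \left(- \frac{1}{3}\right) = \frac{2}{3}$)
$L{\left(U \right)} = 10$
$\frac{x + L{\left(-31 \right)}}{9531 + m{\left(-100 \right)}} = \frac{-5551 + 10}{9531 + \frac{2}{3}} = - \frac{5541}{\frac{28595}{3}} = \left(-5541\right) \frac{3}{28595} = - \frac{16623}{28595}$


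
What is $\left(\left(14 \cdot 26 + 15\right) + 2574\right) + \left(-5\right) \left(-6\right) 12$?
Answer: $3313$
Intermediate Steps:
$\left(\left(14 \cdot 26 + 15\right) + 2574\right) + \left(-5\right) \left(-6\right) 12 = \left(\left(364 + 15\right) + 2574\right) + 30 \cdot 12 = \left(379 + 2574\right) + 360 = 2953 + 360 = 3313$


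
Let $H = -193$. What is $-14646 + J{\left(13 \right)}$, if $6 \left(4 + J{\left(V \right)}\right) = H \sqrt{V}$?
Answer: $-14650 - \frac{193 \sqrt{13}}{6} \approx -14766.0$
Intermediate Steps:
$J{\left(V \right)} = -4 - \frac{193 \sqrt{V}}{6}$ ($J{\left(V \right)} = -4 + \frac{\left(-193\right) \sqrt{V}}{6} = -4 - \frac{193 \sqrt{V}}{6}$)
$-14646 + J{\left(13 \right)} = -14646 - \left(4 + \frac{193 \sqrt{13}}{6}\right) = -14650 - \frac{193 \sqrt{13}}{6}$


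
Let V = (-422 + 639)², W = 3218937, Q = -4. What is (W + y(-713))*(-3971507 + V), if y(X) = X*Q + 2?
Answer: -12643654592638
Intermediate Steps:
y(X) = 2 - 4*X (y(X) = X*(-4) + 2 = -4*X + 2 = 2 - 4*X)
V = 47089 (V = 217² = 47089)
(W + y(-713))*(-3971507 + V) = (3218937 + (2 - 4*(-713)))*(-3971507 + 47089) = (3218937 + (2 + 2852))*(-3924418) = (3218937 + 2854)*(-3924418) = 3221791*(-3924418) = -12643654592638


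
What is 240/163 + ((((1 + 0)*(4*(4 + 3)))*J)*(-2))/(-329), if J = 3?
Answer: 15192/7661 ≈ 1.9830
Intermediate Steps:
240/163 + ((((1 + 0)*(4*(4 + 3)))*J)*(-2))/(-329) = 240/163 + ((((1 + 0)*(4*(4 + 3)))*3)*(-2))/(-329) = 240*(1/163) + (((1*(4*7))*3)*(-2))*(-1/329) = 240/163 + (((1*28)*3)*(-2))*(-1/329) = 240/163 + ((28*3)*(-2))*(-1/329) = 240/163 + (84*(-2))*(-1/329) = 240/163 - 168*(-1/329) = 240/163 + 24/47 = 15192/7661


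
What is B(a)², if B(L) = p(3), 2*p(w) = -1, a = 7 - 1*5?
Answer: ¼ ≈ 0.25000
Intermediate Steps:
a = 2 (a = 7 - 5 = 2)
p(w) = -½ (p(w) = (½)*(-1) = -½)
B(L) = -½
B(a)² = (-½)² = ¼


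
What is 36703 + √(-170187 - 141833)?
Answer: 36703 + 2*I*√78005 ≈ 36703.0 + 558.59*I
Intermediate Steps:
36703 + √(-170187 - 141833) = 36703 + √(-312020) = 36703 + 2*I*√78005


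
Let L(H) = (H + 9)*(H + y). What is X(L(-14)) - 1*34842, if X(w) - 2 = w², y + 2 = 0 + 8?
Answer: -33240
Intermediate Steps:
y = 6 (y = -2 + (0 + 8) = -2 + 8 = 6)
L(H) = (6 + H)*(9 + H) (L(H) = (H + 9)*(H + 6) = (9 + H)*(6 + H) = (6 + H)*(9 + H))
X(w) = 2 + w²
X(L(-14)) - 1*34842 = (2 + (54 + (-14)² + 15*(-14))²) - 1*34842 = (2 + (54 + 196 - 210)²) - 34842 = (2 + 40²) - 34842 = (2 + 1600) - 34842 = 1602 - 34842 = -33240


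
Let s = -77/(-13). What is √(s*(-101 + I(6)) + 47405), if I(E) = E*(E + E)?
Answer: 4*√498901/13 ≈ 217.33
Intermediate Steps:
s = 77/13 (s = -77*(-1/13) = 77/13 ≈ 5.9231)
I(E) = 2*E² (I(E) = E*(2*E) = 2*E²)
√(s*(-101 + I(6)) + 47405) = √(77*(-101 + 2*6²)/13 + 47405) = √(77*(-101 + 2*36)/13 + 47405) = √(77*(-101 + 72)/13 + 47405) = √((77/13)*(-29) + 47405) = √(-2233/13 + 47405) = √(614032/13) = 4*√498901/13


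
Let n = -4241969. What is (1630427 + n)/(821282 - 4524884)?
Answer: 435257/617267 ≈ 0.70514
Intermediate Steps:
(1630427 + n)/(821282 - 4524884) = (1630427 - 4241969)/(821282 - 4524884) = -2611542/(-3703602) = -2611542*(-1/3703602) = 435257/617267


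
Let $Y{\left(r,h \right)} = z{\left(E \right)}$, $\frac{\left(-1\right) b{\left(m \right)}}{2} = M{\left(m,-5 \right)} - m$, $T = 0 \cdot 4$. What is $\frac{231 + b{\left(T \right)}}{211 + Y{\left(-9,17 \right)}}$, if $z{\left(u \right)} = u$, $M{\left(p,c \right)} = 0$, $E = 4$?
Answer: $\frac{231}{215} \approx 1.0744$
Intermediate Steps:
$T = 0$
$b{\left(m \right)} = 2 m$ ($b{\left(m \right)} = - 2 \left(0 - m\right) = - 2 \left(- m\right) = 2 m$)
$Y{\left(r,h \right)} = 4$
$\frac{231 + b{\left(T \right)}}{211 + Y{\left(-9,17 \right)}} = \frac{231 + 2 \cdot 0}{211 + 4} = \frac{231 + 0}{215} = 231 \cdot \frac{1}{215} = \frac{231}{215}$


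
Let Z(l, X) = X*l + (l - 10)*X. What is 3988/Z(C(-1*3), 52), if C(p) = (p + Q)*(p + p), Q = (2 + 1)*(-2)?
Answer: 997/1274 ≈ 0.78257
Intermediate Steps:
Q = -6 (Q = 3*(-2) = -6)
C(p) = 2*p*(-6 + p) (C(p) = (p - 6)*(p + p) = (-6 + p)*(2*p) = 2*p*(-6 + p))
Z(l, X) = X*l + X*(-10 + l) (Z(l, X) = X*l + (-10 + l)*X = X*l + X*(-10 + l))
3988/Z(C(-1*3), 52) = 3988/((2*52*(-5 + 2*(-1*3)*(-6 - 1*3)))) = 3988/((2*52*(-5 + 2*(-3)*(-6 - 3)))) = 3988/((2*52*(-5 + 2*(-3)*(-9)))) = 3988/((2*52*(-5 + 54))) = 3988/((2*52*49)) = 3988/5096 = 3988*(1/5096) = 997/1274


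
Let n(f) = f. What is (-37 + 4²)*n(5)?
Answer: -105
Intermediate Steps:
(-37 + 4²)*n(5) = (-37 + 4²)*5 = (-37 + 16)*5 = -21*5 = -105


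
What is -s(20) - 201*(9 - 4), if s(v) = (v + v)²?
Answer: -2605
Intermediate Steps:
s(v) = 4*v² (s(v) = (2*v)² = 4*v²)
-s(20) - 201*(9 - 4) = -4*20² - 201*(9 - 4) = -4*400 - 201*5 = -1*1600 - 67*15 = -1600 - 1005 = -2605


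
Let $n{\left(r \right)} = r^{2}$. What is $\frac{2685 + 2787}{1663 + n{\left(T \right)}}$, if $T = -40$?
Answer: $\frac{5472}{3263} \approx 1.677$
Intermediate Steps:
$\frac{2685 + 2787}{1663 + n{\left(T \right)}} = \frac{2685 + 2787}{1663 + \left(-40\right)^{2}} = \frac{5472}{1663 + 1600} = \frac{5472}{3263}$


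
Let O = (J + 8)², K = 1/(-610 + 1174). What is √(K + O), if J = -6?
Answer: √318237/282 ≈ 2.0004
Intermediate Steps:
K = 1/564 ≈ 0.0017731
O = 4 (O = (-6 + 8)² = 2² = 4)
√(K + O) = √(1/564 + 4) = √(2257/564) = √318237/282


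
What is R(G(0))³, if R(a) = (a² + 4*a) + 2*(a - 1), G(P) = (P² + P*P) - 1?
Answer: -343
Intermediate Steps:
G(P) = -1 + 2*P² (G(P) = (P² + P²) - 1 = 2*P² - 1 = -1 + 2*P²)
R(a) = -2 + a² + 6*a (R(a) = (a² + 4*a) + 2*(-1 + a) = (a² + 4*a) + (-2 + 2*a) = -2 + a² + 6*a)
R(G(0))³ = (-2 + (-1 + 2*0²)² + 6*(-1 + 2*0²))³ = (-2 + (-1 + 2*0)² + 6*(-1 + 2*0))³ = (-2 + (-1 + 0)² + 6*(-1 + 0))³ = (-2 + (-1)² + 6*(-1))³ = (-2 + 1 - 6)³ = (-7)³ = -343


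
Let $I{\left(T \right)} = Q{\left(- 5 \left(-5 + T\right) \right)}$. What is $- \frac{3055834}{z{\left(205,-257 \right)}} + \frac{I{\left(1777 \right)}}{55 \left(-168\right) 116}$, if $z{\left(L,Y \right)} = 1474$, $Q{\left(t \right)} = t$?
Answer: $- \frac{7443981943}{3590664} \approx -2073.1$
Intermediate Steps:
$I{\left(T \right)} = 25 - 5 T$ ($I{\left(T \right)} = - 5 \left(-5 + T\right) = 25 - 5 T$)
$- \frac{3055834}{z{\left(205,-257 \right)}} + \frac{I{\left(1777 \right)}}{55 \left(-168\right) 116} = - \frac{3055834}{1474} + \frac{25 - 8885}{55 \left(-168\right) 116} = \left(-3055834\right) \frac{1}{1474} + \frac{25 - 8885}{\left(-9240\right) 116} = - \frac{1527917}{737} - \frac{8860}{-1071840} = - \frac{1527917}{737} - - \frac{443}{53592} = - \frac{1527917}{737} + \frac{443}{53592} = - \frac{7443981943}{3590664}$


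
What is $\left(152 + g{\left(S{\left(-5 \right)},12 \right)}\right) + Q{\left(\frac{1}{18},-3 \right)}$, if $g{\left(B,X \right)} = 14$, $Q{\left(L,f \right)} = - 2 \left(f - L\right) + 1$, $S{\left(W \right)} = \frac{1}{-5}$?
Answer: $\frac{1558}{9} \approx 173.11$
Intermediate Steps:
$S{\left(W \right)} = - \frac{1}{5}$
$Q{\left(L,f \right)} = 1 - 2 f + 2 L$ ($Q{\left(L,f \right)} = \left(- 2 f + 2 L\right) + 1 = 1 - 2 f + 2 L$)
$\left(152 + g{\left(S{\left(-5 \right)},12 \right)}\right) + Q{\left(\frac{1}{18},-3 \right)} = \left(152 + 14\right) + \left(1 - -6 + \frac{2}{18}\right) = 166 + \left(1 + 6 + 2 \cdot \frac{1}{18}\right) = 166 + \left(1 + 6 + \frac{1}{9}\right) = 166 + \frac{64}{9} = \frac{1558}{9}$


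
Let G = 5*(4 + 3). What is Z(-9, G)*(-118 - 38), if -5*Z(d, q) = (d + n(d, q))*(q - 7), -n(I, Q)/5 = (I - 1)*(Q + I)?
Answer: 5639088/5 ≈ 1.1278e+6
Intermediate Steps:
G = 35 (G = 5*7 = 35)
n(I, Q) = -5*(-1 + I)*(I + Q) (n(I, Q) = -5*(I - 1)*(Q + I) = -5*(-1 + I)*(I + Q))
Z(d, q) = -(-7 + q)*(-5*d**2 + 5*q + 6*d - 5*d*q)/5 (Z(d, q) = -(d + (-5*d**2 + 5*d + 5*q - 5*d*q))*(q - 7)/5 = -(-5*d**2 + 5*q + 6*d - 5*d*q)*(-7 + q)/5 = -(-7 + q)*(-5*d**2 + 5*q + 6*d - 5*d*q)/5)
Z(-9, G)*(-118 - 38) = (-7*(-9)**2 + 7*35 + (42/5)*(-9) + 35*((-9)**2 - 1*(-9) - 1*35 - 9*35) - 36/5*(-9)*35)*(-118 - 38) = (-7*81 + 245 - 378/5 + 35*(81 + 9 - 35 - 315) + 2268)*(-156) = (-567 + 245 - 378/5 + 35*(-260) + 2268)*(-156) = (-567 + 245 - 378/5 - 9100 + 2268)*(-156) = -36148/5*(-156) = 5639088/5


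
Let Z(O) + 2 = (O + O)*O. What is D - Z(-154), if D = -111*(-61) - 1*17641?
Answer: -58300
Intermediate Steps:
D = -10870 (D = 6771 - 17641 = -10870)
Z(O) = -2 + 2*O**2 (Z(O) = -2 + (O + O)*O = -2 + (2*O)*O = -2 + 2*O**2)
D - Z(-154) = -10870 - (-2 + 2*(-154)**2) = -10870 - (-2 + 2*23716) = -10870 - (-2 + 47432) = -10870 - 1*47430 = -10870 - 47430 = -58300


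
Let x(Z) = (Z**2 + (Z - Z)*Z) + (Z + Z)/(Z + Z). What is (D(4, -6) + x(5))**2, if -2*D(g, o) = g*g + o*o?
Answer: 0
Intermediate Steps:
D(g, o) = -g**2/2 - o**2/2 (D(g, o) = -(g*g + o*o)/2 = -(g**2 + o**2)/2 = -g**2/2 - o**2/2)
x(Z) = 1 + Z**2 (x(Z) = (Z**2 + 0*Z) + (2*Z)/((2*Z)) = (Z**2 + 0) + (2*Z)*(1/(2*Z)) = Z**2 + 1 = 1 + Z**2)
(D(4, -6) + x(5))**2 = ((-1/2*4**2 - 1/2*(-6)**2) + (1 + 5**2))**2 = ((-1/2*16 - 1/2*36) + (1 + 25))**2 = ((-8 - 18) + 26)**2 = (-26 + 26)**2 = 0**2 = 0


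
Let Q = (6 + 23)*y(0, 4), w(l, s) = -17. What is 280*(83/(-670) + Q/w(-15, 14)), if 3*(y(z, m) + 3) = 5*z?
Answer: 1592612/1139 ≈ 1398.3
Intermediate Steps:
y(z, m) = -3 + 5*z/3 (y(z, m) = -3 + (5*z)/3 = -3 + 5*z/3)
Q = -87 (Q = (6 + 23)*(-3 + (5/3)*0) = 29*(-3 + 0) = 29*(-3) = -87)
280*(83/(-670) + Q/w(-15, 14)) = 280*(83/(-670) - 87/(-17)) = 280*(83*(-1/670) - 87*(-1/17)) = 280*(-83/670 + 87/17) = 280*(56879/11390) = 1592612/1139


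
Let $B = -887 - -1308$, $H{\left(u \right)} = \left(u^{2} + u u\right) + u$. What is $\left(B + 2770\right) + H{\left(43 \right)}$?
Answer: $6932$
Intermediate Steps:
$H{\left(u \right)} = u + 2 u^{2}$ ($H{\left(u \right)} = \left(u^{2} + u^{2}\right) + u = 2 u^{2} + u = u + 2 u^{2}$)
$B = 421$ ($B = -887 + 1308 = 421$)
$\left(B + 2770\right) + H{\left(43 \right)} = \left(421 + 2770\right) + 43 \left(1 + 2 \cdot 43\right) = 3191 + 43 \left(1 + 86\right) = 3191 + 43 \cdot 87 = 3191 + 3741 = 6932$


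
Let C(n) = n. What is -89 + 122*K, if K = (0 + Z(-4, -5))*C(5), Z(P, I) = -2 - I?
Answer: 1741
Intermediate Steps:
K = 15 (K = (0 + (-2 - 1*(-5)))*5 = (0 + (-2 + 5))*5 = (0 + 3)*5 = 3*5 = 15)
-89 + 122*K = -89 + 122*15 = -89 + 1830 = 1741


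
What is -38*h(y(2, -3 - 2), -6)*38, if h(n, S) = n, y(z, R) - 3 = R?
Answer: 2888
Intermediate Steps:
y(z, R) = 3 + R
-38*h(y(2, -3 - 2), -6)*38 = -38*(3 + (-3 - 2))*38 = -38*(3 - 5)*38 = -38*(-2)*38 = 76*38 = 2888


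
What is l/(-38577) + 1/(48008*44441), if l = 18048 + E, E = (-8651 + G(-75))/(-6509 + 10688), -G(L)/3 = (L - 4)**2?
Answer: -160857471340475821/343952332306622424 ≈ -0.46767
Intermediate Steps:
G(L) = -3*(-4 + L)**2 (G(L) = -3*(L - 4)**2 = -3*(-4 + L)**2)
E = -27374/4179 (E = (-8651 - 3*(-4 - 75)**2)/(-6509 + 10688) = (-8651 - 3*(-79)**2)/4179 = (-8651 - 3*6241)*(1/4179) = (-8651 - 18723)*(1/4179) = -27374*1/4179 = -27374/4179 ≈ -6.5504)
l = 75395218/4179 (l = 18048 - 27374/4179 = 75395218/4179 ≈ 18041.)
l/(-38577) + 1/(48008*44441) = (75395218/4179)/(-38577) + 1/(48008*44441) = (75395218/4179)*(-1/38577) + (1/48008)*(1/44441) = -75395218/161213283 + 1/2133523528 = -160857471340475821/343952332306622424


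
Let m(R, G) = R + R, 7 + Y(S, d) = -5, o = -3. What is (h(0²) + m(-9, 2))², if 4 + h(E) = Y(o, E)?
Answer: 1156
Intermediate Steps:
Y(S, d) = -12 (Y(S, d) = -7 - 5 = -12)
h(E) = -16 (h(E) = -4 - 12 = -16)
m(R, G) = 2*R
(h(0²) + m(-9, 2))² = (-16 + 2*(-9))² = (-16 - 18)² = (-34)² = 1156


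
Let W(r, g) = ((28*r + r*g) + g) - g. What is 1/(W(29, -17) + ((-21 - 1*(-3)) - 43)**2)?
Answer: 1/4040 ≈ 0.00024752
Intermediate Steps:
W(r, g) = 28*r + g*r (W(r, g) = ((28*r + g*r) + g) - g = (g + 28*r + g*r) - g = 28*r + g*r)
1/(W(29, -17) + ((-21 - 1*(-3)) - 43)**2) = 1/(29*(28 - 17) + ((-21 - 1*(-3)) - 43)**2) = 1/(29*11 + ((-21 + 3) - 43)**2) = 1/(319 + (-18 - 43)**2) = 1/(319 + (-61)**2) = 1/(319 + 3721) = 1/4040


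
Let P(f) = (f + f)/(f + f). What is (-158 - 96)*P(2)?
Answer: -254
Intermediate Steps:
P(f) = 1 (P(f) = (2*f)/((2*f)) = (2*f)*(1/(2*f)) = 1)
(-158 - 96)*P(2) = (-158 - 96)*1 = -254*1 = -254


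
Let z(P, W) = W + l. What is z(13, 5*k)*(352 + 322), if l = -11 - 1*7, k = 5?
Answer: 4718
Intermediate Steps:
l = -18 (l = -11 - 7 = -18)
z(P, W) = -18 + W (z(P, W) = W - 18 = -18 + W)
z(13, 5*k)*(352 + 322) = (-18 + 5*5)*(352 + 322) = (-18 + 25)*674 = 7*674 = 4718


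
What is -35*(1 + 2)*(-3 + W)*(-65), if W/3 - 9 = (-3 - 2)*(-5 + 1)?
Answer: 573300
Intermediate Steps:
W = 87 (W = 27 + 3*((-3 - 2)*(-5 + 1)) = 27 + 3*(-5*(-4)) = 27 + 3*20 = 27 + 60 = 87)
-35*(1 + 2)*(-3 + W)*(-65) = -35*(1 + 2)*(-3 + 87)*(-65) = -105*84*(-65) = -35*252*(-65) = -8820*(-65) = 573300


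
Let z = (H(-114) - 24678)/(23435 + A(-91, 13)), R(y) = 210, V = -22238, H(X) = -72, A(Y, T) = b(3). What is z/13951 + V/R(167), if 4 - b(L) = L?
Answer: -9617519353/90821010 ≈ -105.90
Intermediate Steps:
b(L) = 4 - L
A(Y, T) = 1 (A(Y, T) = 4 - 1*3 = 4 - 3 = 1)
z = -1375/1302 (z = (-72 - 24678)/(23435 + 1) = -24750/23436 = -24750*1/23436 = -1375/1302 ≈ -1.0561)
z/13951 + V/R(167) = -1375/1302/13951 - 22238/210 = -1375/1302*1/13951 - 22238*1/210 = -1375/18164202 - 11119/105 = -9617519353/90821010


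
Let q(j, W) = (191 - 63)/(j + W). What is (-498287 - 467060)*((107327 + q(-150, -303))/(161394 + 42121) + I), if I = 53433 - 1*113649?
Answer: 5359029861839905799/92192295 ≈ 5.8129e+10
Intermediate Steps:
q(j, W) = 128/(W + j)
I = -60216 (I = 53433 - 113649 = -60216)
(-498287 - 467060)*((107327 + q(-150, -303))/(161394 + 42121) + I) = (-498287 - 467060)*((107327 + 128/(-303 - 150))/(161394 + 42121) - 60216) = -965347*((107327 + 128/(-453))/203515 - 60216) = -965347*((107327 + 128*(-1/453))*(1/203515) - 60216) = -965347*((107327 - 128/453)*(1/203515) - 60216) = -965347*((48619003/453)*(1/203515) - 60216) = -965347*(48619003/92192295 - 60216) = -965347*(-5551402616717/92192295) = 5359029861839905799/92192295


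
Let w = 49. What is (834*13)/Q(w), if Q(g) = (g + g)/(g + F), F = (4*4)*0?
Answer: 5421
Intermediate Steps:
F = 0 (F = 16*0 = 0)
Q(g) = 2 (Q(g) = (g + g)/(g + 0) = (2*g)/g = 2)
(834*13)/Q(w) = (834*13)/2 = 10842*(1/2) = 5421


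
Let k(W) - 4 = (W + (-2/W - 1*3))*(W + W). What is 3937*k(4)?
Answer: 31496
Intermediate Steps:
k(W) = 4 + 2*W*(-3 + W - 2/W) (k(W) = 4 + (W + (-2/W - 1*3))*(W + W) = 4 + (W + (-2/W - 3))*(2*W) = 4 + (W + (-3 - 2/W))*(2*W) = 4 + (-3 + W - 2/W)*(2*W) = 4 + 2*W*(-3 + W - 2/W))
3937*k(4) = 3937*(2*4*(-3 + 4)) = 3937*(2*4*1) = 3937*8 = 31496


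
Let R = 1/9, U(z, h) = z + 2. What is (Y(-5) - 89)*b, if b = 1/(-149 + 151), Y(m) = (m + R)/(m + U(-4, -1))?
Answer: -5563/126 ≈ -44.151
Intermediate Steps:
U(z, h) = 2 + z
R = ⅑ ≈ 0.11111
Y(m) = (⅑ + m)/(-2 + m) (Y(m) = (m + ⅑)/(m + (2 - 4)) = (⅑ + m)/(m - 2) = (⅑ + m)/(-2 + m))
b = ½ (b = 1/2 = ½ ≈ 0.50000)
(Y(-5) - 89)*b = ((⅑ - 5)/(-2 - 5) - 89)*(½) = (-44/9/(-7) - 89)*(½) = (-⅐*(-44/9) - 89)*(½) = (44/63 - 89)*(½) = -5563/63*½ = -5563/126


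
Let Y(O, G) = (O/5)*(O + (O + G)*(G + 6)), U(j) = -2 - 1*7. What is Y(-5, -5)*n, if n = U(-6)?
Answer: -135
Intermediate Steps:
U(j) = -9 (U(j) = -2 - 7 = -9)
Y(O, G) = O*(O + (6 + G)*(G + O))/5 (Y(O, G) = (O*(⅕))*(O + (G + O)*(6 + G)) = (O/5)*(O + (6 + G)*(G + O)) = O*(O + (6 + G)*(G + O))/5)
n = -9
Y(-5, -5)*n = ((⅕)*(-5)*((-5)² + 6*(-5) + 7*(-5) - 5*(-5)))*(-9) = ((⅕)*(-5)*(25 - 30 - 35 + 25))*(-9) = ((⅕)*(-5)*(-15))*(-9) = 15*(-9) = -135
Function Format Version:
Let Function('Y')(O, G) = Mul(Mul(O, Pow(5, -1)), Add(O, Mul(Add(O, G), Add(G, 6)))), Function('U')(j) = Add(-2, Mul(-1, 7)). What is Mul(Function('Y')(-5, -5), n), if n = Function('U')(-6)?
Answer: -135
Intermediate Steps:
Function('U')(j) = -9 (Function('U')(j) = Add(-2, -7) = -9)
Function('Y')(O, G) = Mul(Rational(1, 5), O, Add(O, Mul(Add(6, G), Add(G, O)))) (Function('Y')(O, G) = Mul(Mul(O, Rational(1, 5)), Add(O, Mul(Add(G, O), Add(6, G)))) = Mul(Mul(Rational(1, 5), O), Add(O, Mul(Add(6, G), Add(G, O)))) = Mul(Rational(1, 5), O, Add(O, Mul(Add(6, G), Add(G, O)))))
n = -9
Mul(Function('Y')(-5, -5), n) = Mul(Mul(Rational(1, 5), -5, Add(Pow(-5, 2), Mul(6, -5), Mul(7, -5), Mul(-5, -5))), -9) = Mul(Mul(Rational(1, 5), -5, Add(25, -30, -35, 25)), -9) = Mul(Mul(Rational(1, 5), -5, -15), -9) = Mul(15, -9) = -135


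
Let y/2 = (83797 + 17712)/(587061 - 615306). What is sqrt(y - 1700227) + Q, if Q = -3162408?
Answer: -3162408 + I*sqrt(1356412872809085)/28245 ≈ -3.1624e+6 + 1303.9*I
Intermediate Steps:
y = -203018/28245 (y = 2*((83797 + 17712)/(587061 - 615306)) = 2*(101509/(-28245)) = 2*(101509*(-1/28245)) = 2*(-101509/28245) = -203018/28245 ≈ -7.1878)
sqrt(y - 1700227) + Q = sqrt(-203018/28245 - 1700227) - 3162408 = sqrt(-48023114633/28245) - 3162408 = I*sqrt(1356412872809085)/28245 - 3162408 = -3162408 + I*sqrt(1356412872809085)/28245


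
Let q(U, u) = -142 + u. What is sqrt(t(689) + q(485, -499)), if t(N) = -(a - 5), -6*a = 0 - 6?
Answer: 7*I*sqrt(13) ≈ 25.239*I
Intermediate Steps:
a = 1 (a = -(0 - 6)/6 = -1/6*(-6) = 1)
t(N) = 4 (t(N) = -(1 - 5) = -1*(-4) = 4)
sqrt(t(689) + q(485, -499)) = sqrt(4 + (-142 - 499)) = sqrt(4 - 641) = sqrt(-637) = 7*I*sqrt(13)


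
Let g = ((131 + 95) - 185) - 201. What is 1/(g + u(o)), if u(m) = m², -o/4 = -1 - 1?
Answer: -1/96 ≈ -0.010417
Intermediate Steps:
g = -160 (g = (226 - 185) - 201 = 41 - 201 = -160)
o = 8 (o = -4*(-1 - 1) = -4*(-2) = 8)
1/(g + u(o)) = 1/(-160 + 8²) = 1/(-160 + 64) = 1/(-96) = -1/96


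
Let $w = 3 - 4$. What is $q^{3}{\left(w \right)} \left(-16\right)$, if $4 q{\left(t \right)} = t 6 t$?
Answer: $-54$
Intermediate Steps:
$w = -1$
$q{\left(t \right)} = \frac{3 t^{2}}{2}$ ($q{\left(t \right)} = \frac{t 6 t}{4} = \frac{6 t t}{4} = \frac{6 t^{2}}{4} = \frac{3 t^{2}}{2}$)
$q^{3}{\left(w \right)} \left(-16\right) = \left(\frac{3 \left(-1\right)^{2}}{2}\right)^{3} \left(-16\right) = \left(\frac{3}{2} \cdot 1\right)^{3} \left(-16\right) = \left(\frac{3}{2}\right)^{3} \left(-16\right) = \frac{27}{8} \left(-16\right) = -54$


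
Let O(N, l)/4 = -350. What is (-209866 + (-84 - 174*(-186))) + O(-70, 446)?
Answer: -178986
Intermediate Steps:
O(N, l) = -1400 (O(N, l) = 4*(-350) = -1400)
(-209866 + (-84 - 174*(-186))) + O(-70, 446) = (-209866 + (-84 - 174*(-186))) - 1400 = (-209866 + (-84 + 32364)) - 1400 = (-209866 + 32280) - 1400 = -177586 - 1400 = -178986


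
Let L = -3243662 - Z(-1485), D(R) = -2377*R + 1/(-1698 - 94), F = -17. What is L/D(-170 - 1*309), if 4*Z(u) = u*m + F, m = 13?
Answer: -5803986048/2040340735 ≈ -2.8446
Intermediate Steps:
Z(u) = -17/4 + 13*u/4 (Z(u) = (u*13 - 17)/4 = (13*u - 17)/4 = (-17 + 13*u)/4 = -17/4 + 13*u/4)
D(R) = -1/1792 - 2377*R (D(R) = -2377*R + 1/(-1792) = -2377*R - 1/1792 = -1/1792 - 2377*R)
L = -6477663/2 (L = -3243662 - (-17/4 + (13/4)*(-1485)) = -3243662 - (-17/4 - 19305/4) = -3243662 - 1*(-9661/2) = -3243662 + 9661/2 = -6477663/2 ≈ -3.2388e+6)
L/D(-170 - 1*309) = -6477663/(2*(-1/1792 - 2377*(-170 - 1*309))) = -6477663/(2*(-1/1792 - 2377*(-170 - 309))) = -6477663/(2*(-1/1792 - 2377*(-479))) = -6477663/(2*(-1/1792 + 1138583)) = -6477663/(2*2040340735/1792) = -6477663/2*1792/2040340735 = -5803986048/2040340735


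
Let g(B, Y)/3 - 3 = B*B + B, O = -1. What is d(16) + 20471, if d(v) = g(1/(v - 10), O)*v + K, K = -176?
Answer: 61345/3 ≈ 20448.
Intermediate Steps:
g(B, Y) = 9 + 3*B + 3*B² (g(B, Y) = 9 + 3*(B*B + B) = 9 + 3*(B² + B) = 9 + 3*(B + B²) = 9 + (3*B + 3*B²) = 9 + 3*B + 3*B²)
d(v) = -176 + v*(9 + 3/(-10 + v) + 3/(-10 + v)²) (d(v) = (9 + 3/(v - 10) + 3*(1/(v - 10))²)*v - 176 = (9 + 3/(-10 + v) + 3*(1/(-10 + v))²)*v - 176 = (9 + 3/(-10 + v) + 3/(-10 + v)²)*v - 176 = v*(9 + 3/(-10 + v) + 3/(-10 + v)²) - 176 = -176 + v*(9 + 3/(-10 + v) + 3/(-10 + v)²))
d(16) + 20471 = (-17600 - 353*16² + 9*16³ + 4393*16)/(100 + 16² - 20*16) + 20471 = (-17600 - 353*256 + 9*4096 + 70288)/(100 + 256 - 320) + 20471 = (-17600 - 90368 + 36864 + 70288)/36 + 20471 = (1/36)*(-816) + 20471 = -68/3 + 20471 = 61345/3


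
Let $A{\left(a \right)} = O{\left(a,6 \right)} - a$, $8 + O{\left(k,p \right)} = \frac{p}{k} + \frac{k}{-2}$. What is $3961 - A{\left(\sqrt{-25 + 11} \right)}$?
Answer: $3969 + \frac{27 i \sqrt{14}}{14} \approx 3969.0 + 7.2161 i$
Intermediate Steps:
$O{\left(k,p \right)} = -8 - \frac{k}{2} + \frac{p}{k}$ ($O{\left(k,p \right)} = -8 + \left(\frac{p}{k} + \frac{k}{-2}\right) = -8 + \left(\frac{p}{k} + k \left(- \frac{1}{2}\right)\right) = -8 - \left(\frac{k}{2} - \frac{p}{k}\right) = -8 - \frac{k}{2} + \frac{p}{k}$)
$A{\left(a \right)} = -8 + \frac{6}{a} - \frac{3 a}{2}$ ($A{\left(a \right)} = \left(-8 - \frac{a}{2} + \frac{6}{a}\right) - a = \left(-8 + \frac{6}{a} - \frac{a}{2}\right) - a = -8 + \frac{6}{a} - \frac{3 a}{2}$)
$3961 - A{\left(\sqrt{-25 + 11} \right)} = 3961 - \left(-8 + \frac{6}{\sqrt{-25 + 11}} - \frac{3 \sqrt{-25 + 11}}{2}\right) = 3961 - \left(-8 + \frac{6}{\sqrt{-14}} - \frac{3 \sqrt{-14}}{2}\right) = 3961 - \left(-8 + \frac{6}{i \sqrt{14}} - \frac{3 i \sqrt{14}}{2}\right) = 3961 - \left(-8 + 6 \left(- \frac{i \sqrt{14}}{14}\right) - \frac{3 i \sqrt{14}}{2}\right) = 3961 - \left(-8 - \frac{3 i \sqrt{14}}{7} - \frac{3 i \sqrt{14}}{2}\right) = 3961 - \left(-8 - \frac{27 i \sqrt{14}}{14}\right) = 3961 + \left(8 + \frac{27 i \sqrt{14}}{14}\right) = 3969 + \frac{27 i \sqrt{14}}{14}$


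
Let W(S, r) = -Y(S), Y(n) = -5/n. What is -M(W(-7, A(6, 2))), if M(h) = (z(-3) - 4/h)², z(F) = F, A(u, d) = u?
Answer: -169/25 ≈ -6.7600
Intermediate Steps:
W(S, r) = 5/S (W(S, r) = -(-5)/S = 5/S)
M(h) = (-3 - 4/h)²
-M(W(-7, A(6, 2))) = -(4 + 3*(5/(-7)))²/(5/(-7))² = -(4 + 3*(5*(-⅐)))²/(5*(-⅐))² = -(4 + 3*(-5/7))²/(-5/7)² = -49*(4 - 15/7)²/25 = -49*(13/7)²/25 = -49*169/(25*49) = -1*169/25 = -169/25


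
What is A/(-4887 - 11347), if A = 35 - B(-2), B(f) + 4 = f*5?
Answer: -49/16234 ≈ -0.0030184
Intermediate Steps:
B(f) = -4 + 5*f (B(f) = -4 + f*5 = -4 + 5*f)
A = 49 (A = 35 - (-4 + 5*(-2)) = 35 - (-4 - 10) = 35 - 1*(-14) = 35 + 14 = 49)
A/(-4887 - 11347) = 49/(-4887 - 11347) = 49/(-16234) = 49*(-1/16234) = -49/16234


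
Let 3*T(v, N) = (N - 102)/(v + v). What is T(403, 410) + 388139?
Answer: 469260205/1209 ≈ 3.8814e+5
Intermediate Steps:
T(v, N) = (-102 + N)/(6*v) (T(v, N) = ((N - 102)/(v + v))/3 = ((-102 + N)/((2*v)))/3 = ((-102 + N)*(1/(2*v)))/3 = ((-102 + N)/(2*v))/3 = (-102 + N)/(6*v))
T(403, 410) + 388139 = (⅙)*(-102 + 410)/403 + 388139 = (⅙)*(1/403)*308 + 388139 = 154/1209 + 388139 = 469260205/1209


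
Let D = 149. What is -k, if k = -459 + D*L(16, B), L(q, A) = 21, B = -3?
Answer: -2670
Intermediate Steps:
k = 2670 (k = -459 + 149*21 = -459 + 3129 = 2670)
-k = -1*2670 = -2670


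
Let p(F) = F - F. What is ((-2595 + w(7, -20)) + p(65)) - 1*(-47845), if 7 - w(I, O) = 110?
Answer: 45147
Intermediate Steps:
w(I, O) = -103 (w(I, O) = 7 - 1*110 = 7 - 110 = -103)
p(F) = 0
((-2595 + w(7, -20)) + p(65)) - 1*(-47845) = ((-2595 - 103) + 0) - 1*(-47845) = (-2698 + 0) + 47845 = -2698 + 47845 = 45147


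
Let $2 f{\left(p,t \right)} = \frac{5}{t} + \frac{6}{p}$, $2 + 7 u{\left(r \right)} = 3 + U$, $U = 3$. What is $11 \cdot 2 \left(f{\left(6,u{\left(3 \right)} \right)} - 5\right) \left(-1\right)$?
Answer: $\frac{11}{4} \approx 2.75$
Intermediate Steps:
$u{\left(r \right)} = \frac{4}{7}$ ($u{\left(r \right)} = - \frac{2}{7} + \frac{3 + 3}{7} = - \frac{2}{7} + \frac{1}{7} \cdot 6 = - \frac{2}{7} + \frac{6}{7} = \frac{4}{7}$)
$f{\left(p,t \right)} = \frac{3}{p} + \frac{5}{2 t}$ ($f{\left(p,t \right)} = \frac{\frac{5}{t} + \frac{6}{p}}{2} = \frac{3}{p} + \frac{5}{2 t}$)
$11 \cdot 2 \left(f{\left(6,u{\left(3 \right)} \right)} - 5\right) \left(-1\right) = 11 \cdot 2 \left(\left(\frac{3}{6} + \frac{5}{2 \cdot \frac{4}{7}}\right) - 5\right) \left(-1\right) = 22 \left(\left(3 \cdot \frac{1}{6} + \frac{5}{2} \cdot \frac{7}{4}\right) - 5\right) \left(-1\right) = 22 \left(\left(\frac{1}{2} + \frac{35}{8}\right) - 5\right) \left(-1\right) = 22 \left(\frac{39}{8} - 5\right) \left(-1\right) = 22 \left(\left(- \frac{1}{8}\right) \left(-1\right)\right) = 22 \cdot \frac{1}{8} = \frac{11}{4}$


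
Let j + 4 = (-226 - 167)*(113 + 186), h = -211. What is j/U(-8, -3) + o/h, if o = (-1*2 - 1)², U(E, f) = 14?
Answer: -24794947/2954 ≈ -8393.7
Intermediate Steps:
o = 9 (o = (-2 - 1)² = (-3)² = 9)
j = -117511 (j = -4 + (-226 - 167)*(113 + 186) = -4 - 393*299 = -4 - 117507 = -117511)
j/U(-8, -3) + o/h = -117511/14 + 9/(-211) = -117511*1/14 + 9*(-1/211) = -117511/14 - 9/211 = -24794947/2954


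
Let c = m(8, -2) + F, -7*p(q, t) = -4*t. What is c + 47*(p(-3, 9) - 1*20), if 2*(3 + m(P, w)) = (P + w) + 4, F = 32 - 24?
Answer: -4818/7 ≈ -688.29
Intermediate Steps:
p(q, t) = 4*t/7 (p(q, t) = -(-4)*t/7 = 4*t/7)
F = 8
m(P, w) = -1 + P/2 + w/2 (m(P, w) = -3 + ((P + w) + 4)/2 = -3 + (4 + P + w)/2 = -3 + (2 + P/2 + w/2) = -1 + P/2 + w/2)
c = 10 (c = (-1 + (1/2)*8 + (1/2)*(-2)) + 8 = (-1 + 4 - 1) + 8 = 2 + 8 = 10)
c + 47*(p(-3, 9) - 1*20) = 10 + 47*((4/7)*9 - 1*20) = 10 + 47*(36/7 - 20) = 10 + 47*(-104/7) = 10 - 4888/7 = -4818/7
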